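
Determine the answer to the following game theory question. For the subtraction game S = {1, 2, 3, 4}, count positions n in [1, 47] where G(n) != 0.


Subtraction set S = {1, 2, 3, 4}, so G(n) = n mod 5.
G(n) = 0 when n is a multiple of 5.
Multiples of 5 in [1, 47]: 9
N-positions (nonzero Grundy) = 47 - 9 = 38

38


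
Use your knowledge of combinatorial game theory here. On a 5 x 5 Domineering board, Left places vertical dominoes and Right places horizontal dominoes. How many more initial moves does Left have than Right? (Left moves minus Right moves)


Board is 5 x 5 (rows x cols).
Left (vertical) placements: (rows-1) * cols = 4 * 5 = 20
Right (horizontal) placements: rows * (cols-1) = 5 * 4 = 20
Advantage = Left - Right = 20 - 20 = 0

0


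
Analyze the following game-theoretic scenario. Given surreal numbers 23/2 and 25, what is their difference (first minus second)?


x = 23/2, y = 25
Converting to common denominator: 2
x = 23/2, y = 50/2
x - y = 23/2 - 25 = -27/2

-27/2


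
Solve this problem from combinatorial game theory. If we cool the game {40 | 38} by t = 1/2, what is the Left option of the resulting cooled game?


Original game: {40 | 38} (a switch {a | b} with a > b).
Cooling by t (for t below the temperature (a - b)/2 = 1) taxes each move by t: {a | b} cooled by t is {a - t | b + t}.
Cooling amount: t = 1/2
Cooled Left option: 40 - 1/2 = 79/2
Cooled Right option: 38 + 1/2 = 77/2
Cooled game: {79/2 | 77/2}
Left option = 79/2

79/2


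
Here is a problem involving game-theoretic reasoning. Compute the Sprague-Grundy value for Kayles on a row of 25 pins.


Kayles: a move removes 1 or 2 adjacent pins from a contiguous row.
Removing pins from a row of k leaves two independent rows (a, b) with a + b = k - 1 (one pin) or a + b = k - 2 (two pins); an end removal gives a = 0.
By Sprague-Grundy, G(k) = mex{ G(a) XOR G(b) } over all these splits. G(0) = 0.
G(1): splits (0,0):0^0=0 -> mex({0}) = 1
G(2): splits (0,1):0^1=1 (0,0):0^0=0 -> mex({0, 1}) = 2
G(3): splits (0,2):0^2=2 (1,1):1^1=0 (0,1):0^1=1 -> mex({0, 1, 2}) = 3
G(4): splits (0,3):0^3=3 (1,2):1^2=3 (0,2):0^2=2 (1,1):1^1=0 -> mex({0, 2, 3}) = 1
G(5): splits (0,4):0^1=1 (1,3):1^3=2 (2,2):2^2=0 (0,3):0^3=3 (1,2):1^2=3 -> mex({0, 1, 2, 3}) = 4
G(6) = mex({0, 1, 2, 4}) = 3
G(7) = mex({0, 1, 3, 4, 5}) = 2
G(8) = mex({0, 2, 3, 5, 6}) = 1
G(9) = mex({0, 1, 2, 3, 6, 7}) = 4
G(10) = mex({0, 1, 3, 4, 5, 7}) = 2
G(11) = mex({0, 1, 2, 3, 4, 5}) = 6
G(12) = mex({0, 1, 2, 3, 5, 6, 7}) = 4
G(13) = mex({0, 2, 3, 4, 6, 7}) = 1
G(14) = mex({0, 1, 4, 5, 6, 7}) = 2
G(15) = mex({0, 1, 2, 3, 4, 5, 6}) = 7
G(16) = mex({0, 2, 3, 5, 6, 7}) = 1
G(17) = mex({0, 1, 2, 3, 5, 6, 7}) = 4
G(18) = mex({0, 1, 2, 4, 5, 6}) = 3
G(19) = mex({0, 1, 3, 4, 5, 7}) = 2
G(20) = mex({0, 2, 3, 4, 5, 6, 7}) = 1
G(21) = mex({0, 1, 2, 3, 5, 6, 7}) = 4
G(22) = mex({0, 1, 2, 3, 4, 5, 7}) = 6
G(23) = mex({0, 1, 2, 3, 4, 5, 6}) = 7
G(24) = mex({0, 1, 2, 3, 5, 6, 7}) = 4
G(25) = mex({0, 2, 3, 4, 6, 7}) = 1
Therefore G(25) = 1.

1


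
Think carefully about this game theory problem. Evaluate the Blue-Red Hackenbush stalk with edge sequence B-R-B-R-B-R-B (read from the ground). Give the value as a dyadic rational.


Edges (from ground): B-R-B-R-B-R-B
By Berlekamp's sign-expansion rule, a Blue-Red Hackenbush stalk has the value of the surreal number whose sign sequence is the edge sequence with B -> + and R -> -.
Sign sequence: +-+-+-+
Trace the sign expansion in the surreal number tree, starting from 0:
Edge 1: B (sign +) -> bounds (0, +inf), value = 1
Edge 2: R (sign -) -> bounds (0, 1), value = 1/2
Edge 3: B (sign +) -> bounds (1/2, 1), value = 3/4
Edge 4: R (sign -) -> bounds (1/2, 3/4), value = 5/8
Edge 5: B (sign +) -> bounds (5/8, 3/4), value = 11/16
Edge 6: R (sign -) -> bounds (5/8, 11/16), value = 21/32
Edge 7: B (sign +) -> bounds (21/32, 11/16), value = 43/64
Game value = 43/64

43/64


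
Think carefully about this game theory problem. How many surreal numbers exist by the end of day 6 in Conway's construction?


Day 0: {|} = 0 is born. Count = 1.
Day n: the number of surreal numbers born by day n is 2^(n+1) - 1.
By day 0: 2^1 - 1 = 1
By day 1: 2^2 - 1 = 3
By day 2: 2^3 - 1 = 7
By day 3: 2^4 - 1 = 15
By day 4: 2^5 - 1 = 31
By day 5: 2^6 - 1 = 63
By day 6: 2^7 - 1 = 127
By day 6: 127 surreal numbers.

127


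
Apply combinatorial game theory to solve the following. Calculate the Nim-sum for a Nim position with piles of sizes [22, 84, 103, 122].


We need the XOR (exclusive or) of all pile sizes.
After XOR-ing pile 1 (size 22): 0 XOR 22 = 22
After XOR-ing pile 2 (size 84): 22 XOR 84 = 66
After XOR-ing pile 3 (size 103): 66 XOR 103 = 37
After XOR-ing pile 4 (size 122): 37 XOR 122 = 95
The Nim-value of this position is 95.

95


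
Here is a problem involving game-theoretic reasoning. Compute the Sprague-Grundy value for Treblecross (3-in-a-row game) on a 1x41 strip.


Treblecross: place X on empty cells; 3-in-a-row wins.
Playing within two cells of an existing X lets the opponent win at once, so sensible play treats the cells i-2..i+2 around each X as dead. The player left with no safe cell loses, so this is a normal-play take-away game on strips of safe cells.
Placing X at cell i (0-indexed) of a strip of k safe cells leaves independent strips of sizes max(0, i-2) and max(0, k-i-3). Hence G(k) = mex{ G(max(0,i-2)) XOR G(max(0,k-i-3)) : 0 <= i < k }, with G(0) = 0.
G(1): splits (0,0):0^0=0 -> mex({0}) = 1
G(2): splits (0,0):0^0=0 -> mex({0}) = 1
G(3): splits (0,0):0^0=0 -> mex({0}) = 1
G(4): splits (0,1):0^1=1 (0,0):0^0=0 -> mex({0, 1}) = 2
G(5): splits (0,2):0^1=1 (0,1):0^1=1 (0,0):0^0=0 -> mex({0, 1}) = 2
G(6) = mex({1}) = 0
G(7) = mex({0, 1, 2}) = 3
G(8) = mex({0, 1, 2}) = 3
G(9) = mex({0, 2}) = 1
G(10) = mex({0, 2, 3}) = 1
G(11) = mex({0, 3}) = 1
G(12) = mex({1, 3}) = 0
G(13) = mex({0, 1, 2, 3}) = 4
G(14) = mex({0, 1, 2}) = 3
G(15) = mex({0, 1, 2}) = 3
G(16) = mex({0, 1, 2, 4}) = 3
G(17) = mex({0, 1, 3, 4}) = 2
G(18) = mex({0, 1, 3, 4}) = 2
G(19) = mex({0, 1, 3, 5}) = 2
G(20) = mex({0, 1, 2, 3, 5}) = 4
G(21) = mex({0, 1, 2, 3, 5}) = 4
G(22) = mex({1, 2, 6}) = 0
G(23) = mex({0, 1, 2, 3, 4, 6}) = 5
G(24) = mex({0, 1, 2, 3, 4}) = 5
G(25) = mex({0, 1, 3, 4, 7}) = 2
G(26) = mex({0, 1, 3, 4, 5, 7}) = 2
G(27) = mex({0, 1, 3, 5}) = 2
G(28) = mex({0, 1, 2, 5}) = 3
G(29) = mex({0, 1, 2, 4, 5, 6}) = 3
G(30) = mex({1, 2, 4, 6}) = 0
G(31) = mex({0, 1, 2, 3, 4, 6}) = 5
G(32) = mex({1, 2, 3, 4, 7}) = 0
G(33) = mex({0, 3, 7}) = 1
G(34) = mex({0, 2, 3, 5, 7}) = 1
G(35) = mex({0, 2, 3, 5, 6}) = 1
G(36) = mex({0, 1, 2, 5, 6}) = 3
G(37) = mex({0, 1, 2, 4, 5, 6}) = 3
G(38) = mex({0, 1, 2, 4}) = 3
G(39) = mex({0, 1, 2, 3, 4, 7}) = 5
G(40) = mex({0, 1, 2, 3, 4, 5, 7}) = 6
G(41) = mex({0, 1, 2, 3, 5, 7}) = 4
Therefore G(41) = 4.

4


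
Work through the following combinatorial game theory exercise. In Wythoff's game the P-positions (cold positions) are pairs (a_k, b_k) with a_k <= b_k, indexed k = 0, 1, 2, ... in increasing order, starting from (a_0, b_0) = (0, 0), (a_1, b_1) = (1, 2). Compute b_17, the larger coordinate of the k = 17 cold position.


By Wythoff's theorem, a_k = floor(k * phi) and b_k = floor(k * phi^2) = a_k + k, where phi = (1 + sqrt(5))/2 is the golden ratio.
phi = (1 + sqrt(5))/2 = 1.618034
phi^2 = phi + 1 = 2.618034
k = 17
k * phi^2 = 17 * 2.618034 = 44.506578
b_17 = floor(k * phi^2) = 44 (check: a_17 + k = 27 + 17 = 44)

44


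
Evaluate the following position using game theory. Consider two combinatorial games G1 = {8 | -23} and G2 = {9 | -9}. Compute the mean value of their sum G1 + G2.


G1 = {8 | -23}, G2 = {9 | -9}
Each is a switch {a | b} with numbers a > b; its mean value is (a + b)/2, and mean value is additive over game sums: m(G1 + G2) = m(G1) + m(G2).
Mean of G1 = (8 + (-23))/2 = -15/2 = -15/2
Mean of G2 = (9 + (-9))/2 = 0/2 = 0
Mean of G1 + G2 = -15/2 + 0 = -15/2

-15/2


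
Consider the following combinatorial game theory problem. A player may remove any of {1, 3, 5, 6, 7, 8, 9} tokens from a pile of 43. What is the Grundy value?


The subtraction set is S = {1, 3, 5, 6, 7, 8, 9}.
G(k) = mex{ G(k - s) : s in S, s <= k }. We compute iteratively: G(0) = 0.
G(1) = mex({0}) = 1
G(2) = mex({1}) = 0
G(3) = mex({0}) = 1
G(4) = mex({1}) = 0
G(5) = mex({0}) = 1
G(6) = mex({0, 1}) = 2
G(7) = mex({0, 1, 2}) = 3
G(8) = mex({0, 1, 3}) = 2
G(9) = mex({0, 1, 2}) = 3
G(10) = mex({0, 1, 3}) = 2
G(11) = mex({0, 1, 2}) = 3
G(12) = mex({0, 1, 2, 3}) = 4
G(13) = mex({0, 1, 2, 3, 4}) = 5
G(14) = mex({1, 2, 3, 5}) = 0
G(15) = mex({0, 2, 3, 4}) = 1
G(16) = mex({1, 2, 3, 5}) = 0
G(17) = mex({0, 2, 3, 4}) = 1
G(18) = mex({1, 2, 3, 4, 5}) = 0
G(19) = mex({0, 2, 3, 4, 5}) = 1
G(20) = mex({0, 1, 3, 4, 5}) = 2
G(21) = mex({0, 1, 2, 4, 5}) = 3
G(22) = mex({0, 1, 3, 5}) = 2
Observe that G(14)..G(22) = 0, 1, 0, 1, 0, 1, 2, 3, 2 repeats G(0)..G(8) = 0, 1, 0, 1, 0, 1, 2, 3, 2.
For k >= max(S) = 9, G(k) is determined by the previous 9 values G(k-9)..G(k-1); a window of 9 consecutive values has recurred shifted by 14, so by induction G(k + 14) = G(k) for all k >= 0: the sequence is periodic from the start with period 14.
One period: G(0..13) = 0, 1, 0, 1, 0, 1, 2, 3, 2, 3, 2, 3, 4, 5.
43 mod 14 = 1, so G(43) = G(1) = 1.

1


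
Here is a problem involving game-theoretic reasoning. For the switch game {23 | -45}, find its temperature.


The game is {23 | -45}, a switch {a | b} with numbers a > b.
Cooling {a | b} by t gives {a - t | b + t}, which stops being hot when a - t = b + t, i.e. at t = (a - b)/2. So the temperature of a switch is (a - b)/2.
Temperature = (Left option - Right option) / 2
= (23 - (-45)) / 2
= 68 / 2
= 34

34


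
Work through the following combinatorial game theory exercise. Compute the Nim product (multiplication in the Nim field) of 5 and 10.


Nim multiplication is bilinear over XOR: (u XOR v) * w = (u*w) XOR (v*w).
So we split each operand into its bit components and XOR the pairwise Nim products.
5 = 1 + 4 (as XOR of powers of 2).
10 = 2 + 8 (as XOR of powers of 2).
Using the standard Nim-product table on single bits:
  2*2 = 3,   2*4 = 8,   2*8 = 12,
  4*4 = 6,   4*8 = 11,  8*8 = 13,
and  1*x = x (identity), k*l = l*k (commutative).
Pairwise Nim products:
  1 * 2 = 2
  1 * 8 = 8
  4 * 2 = 8
  4 * 8 = 11
XOR them: 2 XOR 8 XOR 8 XOR 11 = 9.
Result: 5 * 10 = 9 (in Nim).

9


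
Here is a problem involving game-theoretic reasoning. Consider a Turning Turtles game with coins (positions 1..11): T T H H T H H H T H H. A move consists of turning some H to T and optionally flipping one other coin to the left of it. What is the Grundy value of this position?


Coins: T T H H T H H H T H H
Key fact: a single head at position k behaves exactly like a Nim heap of size k (turning it to T and optionally flipping a coin at j < k corresponds to moving the heap from k to j, or to 0), and heads combine as a disjunctive sum (two heads at the same place would cancel, matching j XOR j = 0). So the Nim-value is the XOR of the 1-indexed positions of the heads.
Face-up positions (1-indexed): [3, 4, 6, 7, 8, 10, 11]
XOR 0 with 3: 0 XOR 3 = 3
XOR 3 with 4: 3 XOR 4 = 7
XOR 7 with 6: 7 XOR 6 = 1
XOR 1 with 7: 1 XOR 7 = 6
XOR 6 with 8: 6 XOR 8 = 14
XOR 14 with 10: 14 XOR 10 = 4
XOR 4 with 11: 4 XOR 11 = 15
Nim-value = 15

15


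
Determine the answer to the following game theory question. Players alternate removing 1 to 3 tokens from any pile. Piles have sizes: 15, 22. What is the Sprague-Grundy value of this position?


Subtraction set: {1, 2, 3}
For this subtraction set, G(n) = n mod 4 (period = max + 1 = 4).
Pile 1 (size 15): G(15) = 15 mod 4 = 3
Pile 2 (size 22): G(22) = 22 mod 4 = 2
Total Grundy value = XOR of all: 3 XOR 2 = 1

1


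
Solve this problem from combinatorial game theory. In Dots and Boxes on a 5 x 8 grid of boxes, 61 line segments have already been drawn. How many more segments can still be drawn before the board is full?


Grid: 5 x 8 boxes, i.e. 6 rows and 9 columns of dots.
Horizontal edges: (rows + 1) * cols = 6 * 8 = 48
Vertical edges: rows * (cols + 1) = 5 * 9 = 45
Total edges: 48 + 45 = 93
Edges drawn: 61
Remaining: 93 - 61 = 32

32


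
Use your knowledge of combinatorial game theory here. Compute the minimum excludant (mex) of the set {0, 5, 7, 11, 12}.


Set = {0, 5, 7, 11, 12}
0 is in the set.
1 is NOT in the set. This is the mex.
mex = 1

1


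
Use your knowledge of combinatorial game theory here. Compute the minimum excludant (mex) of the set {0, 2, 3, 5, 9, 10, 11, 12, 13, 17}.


Set = {0, 2, 3, 5, 9, 10, 11, 12, 13, 17}
0 is in the set.
1 is NOT in the set. This is the mex.
mex = 1

1


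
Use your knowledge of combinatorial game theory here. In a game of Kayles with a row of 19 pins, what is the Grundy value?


Kayles: a move removes 1 or 2 adjacent pins from a contiguous row.
Removing pins from a row of k leaves two independent rows (a, b) with a + b = k - 1 (one pin) or a + b = k - 2 (two pins); an end removal gives a = 0.
By Sprague-Grundy, G(k) = mex{ G(a) XOR G(b) } over all these splits. G(0) = 0.
G(1): splits (0,0):0^0=0 -> mex({0}) = 1
G(2): splits (0,1):0^1=1 (0,0):0^0=0 -> mex({0, 1}) = 2
G(3): splits (0,2):0^2=2 (1,1):1^1=0 (0,1):0^1=1 -> mex({0, 1, 2}) = 3
G(4): splits (0,3):0^3=3 (1,2):1^2=3 (0,2):0^2=2 (1,1):1^1=0 -> mex({0, 2, 3}) = 1
G(5): splits (0,4):0^1=1 (1,3):1^3=2 (2,2):2^2=0 (0,3):0^3=3 (1,2):1^2=3 -> mex({0, 1, 2, 3}) = 4
G(6) = mex({0, 1, 2, 4}) = 3
G(7) = mex({0, 1, 3, 4, 5}) = 2
G(8) = mex({0, 2, 3, 5, 6}) = 1
G(9) = mex({0, 1, 2, 3, 6, 7}) = 4
G(10) = mex({0, 1, 3, 4, 5, 7}) = 2
G(11) = mex({0, 1, 2, 3, 4, 5}) = 6
G(12) = mex({0, 1, 2, 3, 5, 6, 7}) = 4
G(13) = mex({0, 2, 3, 4, 6, 7}) = 1
G(14) = mex({0, 1, 4, 5, 6, 7}) = 2
G(15) = mex({0, 1, 2, 3, 4, 5, 6}) = 7
G(16) = mex({0, 2, 3, 5, 6, 7}) = 1
G(17) = mex({0, 1, 2, 3, 5, 6, 7}) = 4
G(18) = mex({0, 1, 2, 4, 5, 6}) = 3
G(19) = mex({0, 1, 3, 4, 5, 7}) = 2
Therefore G(19) = 2.

2


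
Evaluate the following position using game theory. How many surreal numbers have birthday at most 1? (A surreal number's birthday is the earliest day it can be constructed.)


Day 0: {|} = 0 is born. Count = 1.
Day n: the number of surreal numbers born by day n is 2^(n+1) - 1.
By day 0: 2^1 - 1 = 1
By day 1: 2^2 - 1 = 3
By day 1: 3 surreal numbers.

3


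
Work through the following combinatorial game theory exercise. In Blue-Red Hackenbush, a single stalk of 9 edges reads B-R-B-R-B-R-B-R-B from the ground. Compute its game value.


Edges (from ground): B-R-B-R-B-R-B-R-B
By Berlekamp's sign-expansion rule, a Blue-Red Hackenbush stalk has the value of the surreal number whose sign sequence is the edge sequence with B -> + and R -> -.
Sign sequence: +-+-+-+-+
Trace the sign expansion in the surreal number tree, starting from 0:
Edge 1: B (sign +) -> bounds (0, +inf), value = 1
Edge 2: R (sign -) -> bounds (0, 1), value = 1/2
Edge 3: B (sign +) -> bounds (1/2, 1), value = 3/4
Edge 4: R (sign -) -> bounds (1/2, 3/4), value = 5/8
Edge 5: B (sign +) -> bounds (5/8, 3/4), value = 11/16
Edge 6: R (sign -) -> bounds (5/8, 11/16), value = 21/32
Edge 7: B (sign +) -> bounds (21/32, 11/16), value = 43/64
Edge 8: R (sign -) -> bounds (21/32, 43/64), value = 85/128
Edge 9: B (sign +) -> bounds (85/128, 43/64), value = 171/256
Game value = 171/256

171/256


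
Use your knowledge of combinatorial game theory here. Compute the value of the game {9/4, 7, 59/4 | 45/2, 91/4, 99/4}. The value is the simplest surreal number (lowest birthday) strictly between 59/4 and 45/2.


Left options: {9/4, 7, 59/4}, max = 59/4
Right options: {45/2, 91/4, 99/4}, min = 45/2
All options are numbers and max(Left) < min(Right), so by the simplicity theorem the value is the simplest (earliest-born) number strictly between 59/4 and 45/2.
Integers 15 through 22 all lie strictly between 59/4 and 45/2.
Among integers, the simplest (lowest birthday = smallest |n|; 0 is born on day 0, +-n on day n) is 15.
No non-integer in the interval can be simpler: if x is a non-integer in the interval, then floor(x) or ceil(x) also lies in the interval (the interval contains an integer), and both are proper prefixes of x's sign expansion, i.e. born earlier. So the game value is 15.
Game value = 15

15


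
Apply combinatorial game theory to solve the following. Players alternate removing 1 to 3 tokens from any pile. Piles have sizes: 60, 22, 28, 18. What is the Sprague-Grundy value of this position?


Subtraction set: {1, 2, 3}
For this subtraction set, G(n) = n mod 4 (period = max + 1 = 4).
Pile 1 (size 60): G(60) = 60 mod 4 = 0
Pile 2 (size 22): G(22) = 22 mod 4 = 2
Pile 3 (size 28): G(28) = 28 mod 4 = 0
Pile 4 (size 18): G(18) = 18 mod 4 = 2
Total Grundy value = XOR of all: 0 XOR 2 XOR 0 XOR 2 = 0

0


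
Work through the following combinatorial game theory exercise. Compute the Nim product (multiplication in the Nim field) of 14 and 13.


Nim multiplication is bilinear over XOR: (u XOR v) * w = (u*w) XOR (v*w).
So we split each operand into its bit components and XOR the pairwise Nim products.
14 = 2 + 4 + 8 (as XOR of powers of 2).
13 = 1 + 4 + 8 (as XOR of powers of 2).
Using the standard Nim-product table on single bits:
  2*2 = 3,   2*4 = 8,   2*8 = 12,
  4*4 = 6,   4*8 = 11,  8*8 = 13,
and  1*x = x (identity), k*l = l*k (commutative).
Pairwise Nim products:
  2 * 1 = 2
  2 * 4 = 8
  2 * 8 = 12
  4 * 1 = 4
  4 * 4 = 6
  4 * 8 = 11
  8 * 1 = 8
  8 * 4 = 11
  8 * 8 = 13
XOR them: 2 XOR 8 XOR 12 XOR 4 XOR 6 XOR 11 XOR 8 XOR 11 XOR 13 = 1.
Result: 14 * 13 = 1 (in Nim).

1


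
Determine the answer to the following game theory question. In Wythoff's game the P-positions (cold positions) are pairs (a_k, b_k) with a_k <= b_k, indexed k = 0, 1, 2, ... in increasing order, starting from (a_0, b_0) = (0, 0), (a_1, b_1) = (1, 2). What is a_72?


By Wythoff's theorem, a_k = floor(k * phi) and b_k = floor(k * phi^2) = a_k + k, where phi = (1 + sqrt(5))/2 is the golden ratio.
phi = (1 + sqrt(5))/2 = 1.618034
k = 72
k * phi = 72 * 1.618034 = 116.498447
a_72 = floor(k * phi) = 116

116


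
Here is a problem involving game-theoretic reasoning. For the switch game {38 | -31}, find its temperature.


The game is {38 | -31}, a switch {a | b} with numbers a > b.
Cooling {a | b} by t gives {a - t | b + t}, which stops being hot when a - t = b + t, i.e. at t = (a - b)/2. So the temperature of a switch is (a - b)/2.
Temperature = (Left option - Right option) / 2
= (38 - (-31)) / 2
= 69 / 2
= 69/2

69/2


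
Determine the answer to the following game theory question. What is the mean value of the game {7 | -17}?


Game = {7 | -17}, a switch {a | b} with numbers a > b.
Its thermograph has left wall a - t and right wall b + t, which meet at t = (a - b)/2, where both equal (a + b)/2. So the mast (mean value) is at (a + b)/2.
Mean = (7 + (-17))/2 = -10/2 = -5

-5


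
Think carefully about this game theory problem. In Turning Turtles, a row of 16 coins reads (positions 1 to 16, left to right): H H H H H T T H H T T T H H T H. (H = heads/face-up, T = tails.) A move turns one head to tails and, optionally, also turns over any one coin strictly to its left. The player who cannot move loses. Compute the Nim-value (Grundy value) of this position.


Coins: H H H H H T T H H T T T H H T H
Key fact: a single head at position k behaves exactly like a Nim heap of size k (turning it to T and optionally flipping a coin at j < k corresponds to moving the heap from k to j, or to 0), and heads combine as a disjunctive sum (two heads at the same place would cancel, matching j XOR j = 0). So the Nim-value is the XOR of the 1-indexed positions of the heads.
Face-up positions (1-indexed): [1, 2, 3, 4, 5, 8, 9, 13, 14, 16]
XOR 0 with 1: 0 XOR 1 = 1
XOR 1 with 2: 1 XOR 2 = 3
XOR 3 with 3: 3 XOR 3 = 0
XOR 0 with 4: 0 XOR 4 = 4
XOR 4 with 5: 4 XOR 5 = 1
XOR 1 with 8: 1 XOR 8 = 9
XOR 9 with 9: 9 XOR 9 = 0
XOR 0 with 13: 0 XOR 13 = 13
XOR 13 with 14: 13 XOR 14 = 3
XOR 3 with 16: 3 XOR 16 = 19
Nim-value = 19

19


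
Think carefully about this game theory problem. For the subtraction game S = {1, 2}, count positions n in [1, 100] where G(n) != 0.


Subtraction set S = {1, 2}, so G(n) = n mod 3.
G(n) = 0 when n is a multiple of 3.
Multiples of 3 in [1, 100]: 33
N-positions (nonzero Grundy) = 100 - 33 = 67

67


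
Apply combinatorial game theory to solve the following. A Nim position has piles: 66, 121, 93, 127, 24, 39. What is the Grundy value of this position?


We need the XOR (exclusive or) of all pile sizes.
After XOR-ing pile 1 (size 66): 0 XOR 66 = 66
After XOR-ing pile 2 (size 121): 66 XOR 121 = 59
After XOR-ing pile 3 (size 93): 59 XOR 93 = 102
After XOR-ing pile 4 (size 127): 102 XOR 127 = 25
After XOR-ing pile 5 (size 24): 25 XOR 24 = 1
After XOR-ing pile 6 (size 39): 1 XOR 39 = 38
The Nim-value of this position is 38.

38


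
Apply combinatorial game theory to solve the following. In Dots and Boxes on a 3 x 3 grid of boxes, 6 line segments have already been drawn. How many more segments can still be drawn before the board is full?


Grid: 3 x 3 boxes, i.e. 4 rows and 4 columns of dots.
Horizontal edges: (rows + 1) * cols = 4 * 3 = 12
Vertical edges: rows * (cols + 1) = 3 * 4 = 12
Total edges: 12 + 12 = 24
Edges drawn: 6
Remaining: 24 - 6 = 18

18


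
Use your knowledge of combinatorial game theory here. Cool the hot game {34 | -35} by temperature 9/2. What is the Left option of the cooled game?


Original game: {34 | -35} (a switch {a | b} with a > b).
Cooling by t (for t below the temperature (a - b)/2 = 69/2) taxes each move by t: {a | b} cooled by t is {a - t | b + t}.
Cooling amount: t = 9/2
Cooled Left option: 34 - 9/2 = 59/2
Cooled Right option: -35 + 9/2 = -61/2
Cooled game: {59/2 | -61/2}
Left option = 59/2

59/2


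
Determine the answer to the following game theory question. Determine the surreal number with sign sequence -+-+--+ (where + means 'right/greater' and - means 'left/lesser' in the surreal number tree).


Sign expansion: -+-+--+
Rule: track bounds (lo, hi), initially (-inf, +inf). On '+', the current value becomes lo and we move to the simplest number in (value, hi): value + 1 if hi = +inf, otherwise the midpoint (value + hi)/2. On '-', the current value becomes hi and we move to value - 1 if lo = -inf, otherwise the midpoint (lo + value)/2.
Start at 0.
Step 1: sign = -, move left. Bounds: (-inf, 0). Value = -1
Step 2: sign = +, move right. Bounds: (-1, 0). Value = -1/2
Step 3: sign = -, move left. Bounds: (-1, -1/2). Value = -3/4
Step 4: sign = +, move right. Bounds: (-3/4, -1/2). Value = -5/8
Step 5: sign = -, move left. Bounds: (-3/4, -5/8). Value = -11/16
Step 6: sign = -, move left. Bounds: (-3/4, -11/16). Value = -23/32
Step 7: sign = +, move right. Bounds: (-23/32, -11/16). Value = -45/64
The surreal number with sign expansion -+-+--+ is -45/64.

-45/64


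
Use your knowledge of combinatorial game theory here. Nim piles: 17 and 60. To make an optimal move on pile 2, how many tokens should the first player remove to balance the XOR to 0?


Piles: 17 and 60
Current XOR: 17 XOR 60 = 45 (non-zero, so this is an N-position).
To make the XOR zero, we need to find a move that balances the piles.
For pile 2 (size 60): target = 60 XOR 45 = 17
We reduce pile 2 from 60 to 17.
Tokens removed: 60 - 17 = 43
Verification: 17 XOR 17 = 0

43


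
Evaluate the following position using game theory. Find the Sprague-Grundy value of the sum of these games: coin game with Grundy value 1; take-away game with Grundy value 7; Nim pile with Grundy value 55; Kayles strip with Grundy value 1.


By the Sprague-Grundy theorem, the Grundy value of a sum of games is the XOR of individual Grundy values.
coin game: Grundy value = 1. Running XOR: 0 XOR 1 = 1
take-away game: Grundy value = 7. Running XOR: 1 XOR 7 = 6
Nim pile: Grundy value = 55. Running XOR: 6 XOR 55 = 49
Kayles strip: Grundy value = 1. Running XOR: 49 XOR 1 = 48
The combined Grundy value is 48.

48


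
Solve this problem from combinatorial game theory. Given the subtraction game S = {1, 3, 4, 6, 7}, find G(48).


The subtraction set is S = {1, 3, 4, 6, 7}.
G(k) = mex{ G(k - s) : s in S, s <= k }. We compute iteratively: G(0) = 0.
G(1) = mex({0}) = 1
G(2) = mex({1}) = 0
G(3) = mex({0}) = 1
G(4) = mex({0, 1}) = 2
G(5) = mex({0, 1, 2}) = 3
G(6) = mex({0, 1, 3}) = 2
G(7) = mex({0, 1, 2}) = 3
G(8) = mex({0, 1, 2, 3}) = 4
G(9) = mex({0, 1, 2, 3, 4}) = 5
G(10) = mex({1, 2, 3, 5}) = 0
G(11) = mex({0, 2, 3, 4}) = 1
G(12) = mex({1, 2, 3, 4, 5}) = 0
G(13) = mex({0, 2, 3, 5}) = 1
G(14) = mex({0, 1, 3, 4}) = 2
G(15) = mex({0, 1, 2, 4, 5}) = 3
G(16) = mex({0, 1, 3, 5}) = 2
Observe that G(10)..G(16) = 0, 1, 0, 1, 2, 3, 2 repeats G(0)..G(6) = 0, 1, 0, 1, 2, 3, 2.
For k >= max(S) = 7, G(k) is determined by the previous 7 values G(k-7)..G(k-1); a window of 7 consecutive values has recurred shifted by 10, so by induction G(k + 10) = G(k) for all k >= 0: the sequence is periodic from the start with period 10.
One period: G(0..9) = 0, 1, 0, 1, 2, 3, 2, 3, 4, 5.
48 mod 10 = 8, so G(48) = G(8) = 4.

4


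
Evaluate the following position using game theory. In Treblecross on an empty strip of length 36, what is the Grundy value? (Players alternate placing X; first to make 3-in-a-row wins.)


Treblecross: place X on empty cells; 3-in-a-row wins.
Playing within two cells of an existing X lets the opponent win at once, so sensible play treats the cells i-2..i+2 around each X as dead. The player left with no safe cell loses, so this is a normal-play take-away game on strips of safe cells.
Placing X at cell i (0-indexed) of a strip of k safe cells leaves independent strips of sizes max(0, i-2) and max(0, k-i-3). Hence G(k) = mex{ G(max(0,i-2)) XOR G(max(0,k-i-3)) : 0 <= i < k }, with G(0) = 0.
G(1): splits (0,0):0^0=0 -> mex({0}) = 1
G(2): splits (0,0):0^0=0 -> mex({0}) = 1
G(3): splits (0,0):0^0=0 -> mex({0}) = 1
G(4): splits (0,1):0^1=1 (0,0):0^0=0 -> mex({0, 1}) = 2
G(5): splits (0,2):0^1=1 (0,1):0^1=1 (0,0):0^0=0 -> mex({0, 1}) = 2
G(6) = mex({1}) = 0
G(7) = mex({0, 1, 2}) = 3
G(8) = mex({0, 1, 2}) = 3
G(9) = mex({0, 2}) = 1
G(10) = mex({0, 2, 3}) = 1
G(11) = mex({0, 3}) = 1
G(12) = mex({1, 3}) = 0
G(13) = mex({0, 1, 2, 3}) = 4
G(14) = mex({0, 1, 2}) = 3
G(15) = mex({0, 1, 2}) = 3
G(16) = mex({0, 1, 2, 4}) = 3
G(17) = mex({0, 1, 3, 4}) = 2
G(18) = mex({0, 1, 3, 4}) = 2
G(19) = mex({0, 1, 3, 5}) = 2
G(20) = mex({0, 1, 2, 3, 5}) = 4
G(21) = mex({0, 1, 2, 3, 5}) = 4
G(22) = mex({1, 2, 6}) = 0
G(23) = mex({0, 1, 2, 3, 4, 6}) = 5
G(24) = mex({0, 1, 2, 3, 4}) = 5
G(25) = mex({0, 1, 3, 4, 7}) = 2
G(26) = mex({0, 1, 3, 4, 5, 7}) = 2
G(27) = mex({0, 1, 3, 5}) = 2
G(28) = mex({0, 1, 2, 5}) = 3
G(29) = mex({0, 1, 2, 4, 5, 6}) = 3
G(30) = mex({1, 2, 4, 6}) = 0
G(31) = mex({0, 1, 2, 3, 4, 6}) = 5
G(32) = mex({1, 2, 3, 4, 7}) = 0
G(33) = mex({0, 3, 7}) = 1
G(34) = mex({0, 2, 3, 5, 7}) = 1
G(35) = mex({0, 2, 3, 5, 6}) = 1
G(36) = mex({0, 1, 2, 5, 6}) = 3
Therefore G(36) = 3.

3


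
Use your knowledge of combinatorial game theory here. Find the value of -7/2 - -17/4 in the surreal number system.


x = -7/2, y = -17/4
Converting to common denominator: 4
x = -14/4, y = -17/4
x - y = -7/2 - -17/4 = 3/4

3/4


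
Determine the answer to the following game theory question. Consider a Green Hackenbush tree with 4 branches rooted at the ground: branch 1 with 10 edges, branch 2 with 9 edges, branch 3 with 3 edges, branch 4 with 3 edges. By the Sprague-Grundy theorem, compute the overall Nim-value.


The tree has 4 branches from the ground vertex.
In Green Hackenbush, the Nim-value of a simple path of length k is k.
Branch 1: length 10, Nim-value = 10
Branch 2: length 9, Nim-value = 9
Branch 3: length 3, Nim-value = 3
Branch 4: length 3, Nim-value = 3
Total Nim-value = XOR of all branch values:
0 XOR 10 = 10
10 XOR 9 = 3
3 XOR 3 = 0
0 XOR 3 = 3
Nim-value of the tree = 3

3


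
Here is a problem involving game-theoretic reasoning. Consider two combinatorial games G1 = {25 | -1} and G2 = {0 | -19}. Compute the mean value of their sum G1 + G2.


G1 = {25 | -1}, G2 = {0 | -19}
Each is a switch {a | b} with numbers a > b; its mean value is (a + b)/2, and mean value is additive over game sums: m(G1 + G2) = m(G1) + m(G2).
Mean of G1 = (25 + (-1))/2 = 24/2 = 12
Mean of G2 = (0 + (-19))/2 = -19/2 = -19/2
Mean of G1 + G2 = 12 + -19/2 = 5/2

5/2


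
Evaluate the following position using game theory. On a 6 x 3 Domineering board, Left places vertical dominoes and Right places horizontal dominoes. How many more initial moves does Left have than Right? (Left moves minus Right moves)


Board is 6 x 3 (rows x cols).
Left (vertical) placements: (rows-1) * cols = 5 * 3 = 15
Right (horizontal) placements: rows * (cols-1) = 6 * 2 = 12
Advantage = Left - Right = 15 - 12 = 3

3


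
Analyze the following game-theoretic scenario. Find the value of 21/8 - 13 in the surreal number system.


x = 21/8, y = 13
Converting to common denominator: 8
x = 21/8, y = 104/8
x - y = 21/8 - 13 = -83/8

-83/8


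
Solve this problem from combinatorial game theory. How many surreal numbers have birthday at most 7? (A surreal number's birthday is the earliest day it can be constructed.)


Day 0: {|} = 0 is born. Count = 1.
Day n: the number of surreal numbers born by day n is 2^(n+1) - 1.
By day 0: 2^1 - 1 = 1
By day 1: 2^2 - 1 = 3
By day 2: 2^3 - 1 = 7
By day 3: 2^4 - 1 = 15
By day 4: 2^5 - 1 = 31
By day 5: 2^6 - 1 = 63
By day 6: 2^7 - 1 = 127
By day 7: 2^8 - 1 = 255
By day 7: 255 surreal numbers.

255


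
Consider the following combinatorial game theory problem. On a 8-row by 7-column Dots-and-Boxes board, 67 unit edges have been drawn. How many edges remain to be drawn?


Grid: 8 x 7 boxes, i.e. 9 rows and 8 columns of dots.
Horizontal edges: (rows + 1) * cols = 9 * 7 = 63
Vertical edges: rows * (cols + 1) = 8 * 8 = 64
Total edges: 63 + 64 = 127
Edges drawn: 67
Remaining: 127 - 67 = 60

60


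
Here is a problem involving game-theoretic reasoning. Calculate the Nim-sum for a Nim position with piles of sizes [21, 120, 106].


We need the XOR (exclusive or) of all pile sizes.
After XOR-ing pile 1 (size 21): 0 XOR 21 = 21
After XOR-ing pile 2 (size 120): 21 XOR 120 = 109
After XOR-ing pile 3 (size 106): 109 XOR 106 = 7
The Nim-value of this position is 7.

7


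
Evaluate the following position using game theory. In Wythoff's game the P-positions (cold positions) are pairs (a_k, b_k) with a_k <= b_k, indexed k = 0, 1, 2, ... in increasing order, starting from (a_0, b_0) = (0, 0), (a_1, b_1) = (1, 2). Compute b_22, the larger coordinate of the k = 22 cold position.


By Wythoff's theorem, a_k = floor(k * phi) and b_k = floor(k * phi^2) = a_k + k, where phi = (1 + sqrt(5))/2 is the golden ratio.
phi = (1 + sqrt(5))/2 = 1.618034
phi^2 = phi + 1 = 2.618034
k = 22
k * phi^2 = 22 * 2.618034 = 57.596748
b_22 = floor(k * phi^2) = 57 (check: a_22 + k = 35 + 22 = 57)

57


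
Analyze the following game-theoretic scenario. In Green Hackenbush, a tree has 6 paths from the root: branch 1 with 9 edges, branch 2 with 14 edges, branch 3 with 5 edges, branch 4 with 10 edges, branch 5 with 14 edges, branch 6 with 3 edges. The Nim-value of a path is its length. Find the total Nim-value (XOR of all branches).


The tree has 6 branches from the ground vertex.
In Green Hackenbush, the Nim-value of a simple path of length k is k.
Branch 1: length 9, Nim-value = 9
Branch 2: length 14, Nim-value = 14
Branch 3: length 5, Nim-value = 5
Branch 4: length 10, Nim-value = 10
Branch 5: length 14, Nim-value = 14
Branch 6: length 3, Nim-value = 3
Total Nim-value = XOR of all branch values:
0 XOR 9 = 9
9 XOR 14 = 7
7 XOR 5 = 2
2 XOR 10 = 8
8 XOR 14 = 6
6 XOR 3 = 5
Nim-value of the tree = 5

5


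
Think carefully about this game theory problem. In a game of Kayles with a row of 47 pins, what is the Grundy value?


Kayles: a move removes 1 or 2 adjacent pins from a contiguous row.
Removing pins from a row of k leaves two independent rows (a, b) with a + b = k - 1 (one pin) or a + b = k - 2 (two pins); an end removal gives a = 0.
By Sprague-Grundy, G(k) = mex{ G(a) XOR G(b) } over all these splits. G(0) = 0.
G(1): splits (0,0):0^0=0 -> mex({0}) = 1
G(2): splits (0,1):0^1=1 (0,0):0^0=0 -> mex({0, 1}) = 2
G(3): splits (0,2):0^2=2 (1,1):1^1=0 (0,1):0^1=1 -> mex({0, 1, 2}) = 3
G(4): splits (0,3):0^3=3 (1,2):1^2=3 (0,2):0^2=2 (1,1):1^1=0 -> mex({0, 2, 3}) = 1
G(5): splits (0,4):0^1=1 (1,3):1^3=2 (2,2):2^2=0 (0,3):0^3=3 (1,2):1^2=3 -> mex({0, 1, 2, 3}) = 4
G(6) = mex({0, 1, 2, 4}) = 3
G(7) = mex({0, 1, 3, 4, 5}) = 2
G(8) = mex({0, 2, 3, 5, 6}) = 1
G(9) = mex({0, 1, 2, 3, 6, 7}) = 4
G(10) = mex({0, 1, 3, 4, 5, 7}) = 2
G(11) = mex({0, 1, 2, 3, 4, 5}) = 6
G(12) = mex({0, 1, 2, 3, 5, 6, 7}) = 4
G(13) = mex({0, 2, 3, 4, 6, 7}) = 1
G(14) = mex({0, 1, 4, 5, 6, 7}) = 2
G(15) = mex({0, 1, 2, 3, 4, 5, 6}) = 7
G(16) = mex({0, 2, 3, 5, 6, 7}) = 1
G(17) = mex({0, 1, 2, 3, 5, 6, 7}) = 4
G(18) = mex({0, 1, 2, 4, 5, 6}) = 3
G(19) = mex({0, 1, 3, 4, 5, 7}) = 2
G(20) = mex({0, 2, 3, 4, 5, 6, 7}) = 1
G(21) = mex({0, 1, 2, 3, 5, 6, 7}) = 4
G(22) = mex({0, 1, 2, 3, 4, 5, 7}) = 6
G(23) = mex({0, 1, 2, 3, 4, 5, 6}) = 7
G(24) = mex({0, 1, 2, 3, 5, 6, 7}) = 4
G(25) = mex({0, 2, 3, 4, 6, 7}) = 1
G(26) = mex({0, 1, 3, 4, 5, 6, 7}) = 2
G(27) = mex({0, 1, 2, 3, 4, 5, 6, 7}) = 8
G(28) = mex({0, 1, 2, 3, 4, 6, 7, 8}) = 5
G(29) = mex({0, 1, 2, 3, 5, 6, 7, 8, 9}) = 4
G(30) = mex({0, 1, 2, 3, 4, 5, 6, 9, 10}) = 7
G(31) = mex({0, 1, 3, 4, 5, 7, 10, 11}) = 2
G(32) = mex({0, 2, 3, 4, 5, 6, 7, 9, 11}) = 1
G(33) = mex({0, 1, 2, 3, 4, 5, 6, 7, 9, 12}) = 8
G(34) = mex({0, 1, 2, 3, 4, 5, 7, 8, 11, 12}) = 6
G(35) = mex({0, 1, 2, 3, 4, 5, 6, 8, 9, 10, 11}) = 7
G(36) = mex({0, 1, 2, 3, 5, 6, 7, 9, 10}) = 4
G(37) = mex({0, 2, 3, 4, 6, 7, 9, 10, 11, 12}) = 1
G(38) = mex({0, 1, 3, 4, 5, 6, 7, 9, 10, 11, 12}) = 2
G(39) = mex({0, 1, 2, 4, 5, 6, 7, 9, 10, 12, 14}) = 3
G(40) = mex({0, 2, 3, 4, 6, 7, 11, 12, 14}) = 1
G(41) = mex({0, 1, 2, 3, 5, 6, 7, 9, 10, 11, 12}) = 4
G(42) = mex({0, 1, 2, 3, 4, 5, 6, 9, 10}) = 7
G(43) = mex({0, 1, 3, 4, 5, 7, 9, 10, 12, 15}) = 2
G(44) = mex({0, 2, 3, 4, 5, 6, 7, 9, 10, 12, 15}) = 1
G(45) = mex({0, 1, 2, 3, 4, 5, 6, 7, 9, 10, 12, 14}) = 8
G(46) = mex({0, 1, 3, 4, 5, 7, 8, 11, 12, 14}) = 2
G(47) = mex({0, 1, 2, 3, 4, 5, 6, 8, 9, 10, 11, 12}) = 7
Therefore G(47) = 7.

7


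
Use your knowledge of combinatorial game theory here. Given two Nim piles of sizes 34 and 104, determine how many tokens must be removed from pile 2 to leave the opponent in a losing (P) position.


Piles: 34 and 104
Current XOR: 34 XOR 104 = 74 (non-zero, so this is an N-position).
To make the XOR zero, we need to find a move that balances the piles.
For pile 2 (size 104): target = 104 XOR 74 = 34
We reduce pile 2 from 104 to 34.
Tokens removed: 104 - 34 = 70
Verification: 34 XOR 34 = 0

70


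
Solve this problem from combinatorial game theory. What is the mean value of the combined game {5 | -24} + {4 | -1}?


G1 = {5 | -24}, G2 = {4 | -1}
Each is a switch {a | b} with numbers a > b; its mean value is (a + b)/2, and mean value is additive over game sums: m(G1 + G2) = m(G1) + m(G2).
Mean of G1 = (5 + (-24))/2 = -19/2 = -19/2
Mean of G2 = (4 + (-1))/2 = 3/2 = 3/2
Mean of G1 + G2 = -19/2 + 3/2 = -8

-8


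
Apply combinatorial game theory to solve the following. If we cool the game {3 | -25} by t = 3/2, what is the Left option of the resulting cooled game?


Original game: {3 | -25} (a switch {a | b} with a > b).
Cooling by t (for t below the temperature (a - b)/2 = 14) taxes each move by t: {a | b} cooled by t is {a - t | b + t}.
Cooling amount: t = 3/2
Cooled Left option: 3 - 3/2 = 3/2
Cooled Right option: -25 + 3/2 = -47/2
Cooled game: {3/2 | -47/2}
Left option = 3/2

3/2


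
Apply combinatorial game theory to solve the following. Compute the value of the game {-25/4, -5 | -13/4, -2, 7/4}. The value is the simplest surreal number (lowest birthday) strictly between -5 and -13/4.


Left options: {-25/4, -5}, max = -5
Right options: {-13/4, -2, 7/4}, min = -13/4
All options are numbers and max(Left) < min(Right), so by the simplicity theorem the value is the simplest (earliest-born) number strictly between -5 and -13/4.
The only integer strictly between -5 and -13/4 is -4.
No non-integer in the interval can be simpler: if x is a non-integer in the interval, then floor(x) or ceil(x) also lies in the interval (the interval contains an integer), and both are proper prefixes of x's sign expansion, i.e. born earlier. So the game value is -4.
Game value = -4

-4


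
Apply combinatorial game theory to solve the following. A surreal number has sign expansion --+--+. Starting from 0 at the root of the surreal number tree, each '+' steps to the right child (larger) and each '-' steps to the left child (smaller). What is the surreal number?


Sign expansion: --+--+
Rule: track bounds (lo, hi), initially (-inf, +inf). On '+', the current value becomes lo and we move to the simplest number in (value, hi): value + 1 if hi = +inf, otherwise the midpoint (value + hi)/2. On '-', the current value becomes hi and we move to value - 1 if lo = -inf, otherwise the midpoint (lo + value)/2.
Start at 0.
Step 1: sign = -, move left. Bounds: (-inf, 0). Value = -1
Step 2: sign = -, move left. Bounds: (-inf, -1). Value = -2
Step 3: sign = +, move right. Bounds: (-2, -1). Value = -3/2
Step 4: sign = -, move left. Bounds: (-2, -3/2). Value = -7/4
Step 5: sign = -, move left. Bounds: (-2, -7/4). Value = -15/8
Step 6: sign = +, move right. Bounds: (-15/8, -7/4). Value = -29/16
The surreal number with sign expansion --+--+ is -29/16.

-29/16


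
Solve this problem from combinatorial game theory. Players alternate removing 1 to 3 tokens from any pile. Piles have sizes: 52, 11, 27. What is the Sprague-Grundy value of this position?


Subtraction set: {1, 2, 3}
For this subtraction set, G(n) = n mod 4 (period = max + 1 = 4).
Pile 1 (size 52): G(52) = 52 mod 4 = 0
Pile 2 (size 11): G(11) = 11 mod 4 = 3
Pile 3 (size 27): G(27) = 27 mod 4 = 3
Total Grundy value = XOR of all: 0 XOR 3 XOR 3 = 0

0


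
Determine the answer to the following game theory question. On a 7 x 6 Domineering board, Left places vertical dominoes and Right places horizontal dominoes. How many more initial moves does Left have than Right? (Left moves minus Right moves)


Board is 7 x 6 (rows x cols).
Left (vertical) placements: (rows-1) * cols = 6 * 6 = 36
Right (horizontal) placements: rows * (cols-1) = 7 * 5 = 35
Advantage = Left - Right = 36 - 35 = 1

1


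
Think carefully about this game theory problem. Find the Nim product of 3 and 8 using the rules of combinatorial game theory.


Nim multiplication is bilinear over XOR: (u XOR v) * w = (u*w) XOR (v*w).
So we split each operand into its bit components and XOR the pairwise Nim products.
3 = 1 + 2 (as XOR of powers of 2).
8 = 8 (as XOR of powers of 2).
Using the standard Nim-product table on single bits:
  2*2 = 3,   2*4 = 8,   2*8 = 12,
  4*4 = 6,   4*8 = 11,  8*8 = 13,
and  1*x = x (identity), k*l = l*k (commutative).
Pairwise Nim products:
  1 * 8 = 8
  2 * 8 = 12
XOR them: 8 XOR 12 = 4.
Result: 3 * 8 = 4 (in Nim).

4


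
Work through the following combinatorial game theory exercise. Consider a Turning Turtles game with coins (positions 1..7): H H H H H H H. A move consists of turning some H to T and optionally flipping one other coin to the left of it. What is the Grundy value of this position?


Coins: H H H H H H H
Key fact: a single head at position k behaves exactly like a Nim heap of size k (turning it to T and optionally flipping a coin at j < k corresponds to moving the heap from k to j, or to 0), and heads combine as a disjunctive sum (two heads at the same place would cancel, matching j XOR j = 0). So the Nim-value is the XOR of the 1-indexed positions of the heads.
Face-up positions (1-indexed): [1, 2, 3, 4, 5, 6, 7]
XOR 0 with 1: 0 XOR 1 = 1
XOR 1 with 2: 1 XOR 2 = 3
XOR 3 with 3: 3 XOR 3 = 0
XOR 0 with 4: 0 XOR 4 = 4
XOR 4 with 5: 4 XOR 5 = 1
XOR 1 with 6: 1 XOR 6 = 7
XOR 7 with 7: 7 XOR 7 = 0
Nim-value = 0

0


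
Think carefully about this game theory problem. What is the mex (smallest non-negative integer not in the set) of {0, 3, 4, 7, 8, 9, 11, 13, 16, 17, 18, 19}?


Set = {0, 3, 4, 7, 8, 9, 11, 13, 16, 17, 18, 19}
0 is in the set.
1 is NOT in the set. This is the mex.
mex = 1

1


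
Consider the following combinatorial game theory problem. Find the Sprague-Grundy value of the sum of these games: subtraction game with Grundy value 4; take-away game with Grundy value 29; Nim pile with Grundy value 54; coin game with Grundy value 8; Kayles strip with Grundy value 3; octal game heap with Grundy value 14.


By the Sprague-Grundy theorem, the Grundy value of a sum of games is the XOR of individual Grundy values.
subtraction game: Grundy value = 4. Running XOR: 0 XOR 4 = 4
take-away game: Grundy value = 29. Running XOR: 4 XOR 29 = 25
Nim pile: Grundy value = 54. Running XOR: 25 XOR 54 = 47
coin game: Grundy value = 8. Running XOR: 47 XOR 8 = 39
Kayles strip: Grundy value = 3. Running XOR: 39 XOR 3 = 36
octal game heap: Grundy value = 14. Running XOR: 36 XOR 14 = 42
The combined Grundy value is 42.

42
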